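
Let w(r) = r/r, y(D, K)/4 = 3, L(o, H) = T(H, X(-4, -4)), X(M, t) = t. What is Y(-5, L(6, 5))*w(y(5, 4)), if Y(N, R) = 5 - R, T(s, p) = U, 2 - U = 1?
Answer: 4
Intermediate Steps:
U = 1 (U = 2 - 1*1 = 2 - 1 = 1)
T(s, p) = 1
L(o, H) = 1
y(D, K) = 12 (y(D, K) = 4*3 = 12)
w(r) = 1
Y(-5, L(6, 5))*w(y(5, 4)) = (5 - 1*1)*1 = (5 - 1)*1 = 4*1 = 4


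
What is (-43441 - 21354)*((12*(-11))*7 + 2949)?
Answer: -131209875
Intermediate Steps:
(-43441 - 21354)*((12*(-11))*7 + 2949) = -64795*(-132*7 + 2949) = -64795*(-924 + 2949) = -64795*2025 = -131209875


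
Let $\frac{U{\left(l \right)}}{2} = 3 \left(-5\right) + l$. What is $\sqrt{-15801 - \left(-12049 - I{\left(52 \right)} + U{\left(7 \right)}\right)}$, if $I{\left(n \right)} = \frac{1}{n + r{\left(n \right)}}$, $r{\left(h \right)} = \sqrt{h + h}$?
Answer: $\frac{\sqrt{-388542 - 14944 \sqrt{26}}}{2 \sqrt{26 + \sqrt{26}}} \approx 61.123 i$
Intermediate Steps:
$r{\left(h \right)} = \sqrt{2} \sqrt{h}$ ($r{\left(h \right)} = \sqrt{2 h} = \sqrt{2} \sqrt{h}$)
$U{\left(l \right)} = -30 + 2 l$ ($U{\left(l \right)} = 2 \left(3 \left(-5\right) + l\right) = 2 \left(-15 + l\right) = -30 + 2 l$)
$I{\left(n \right)} = \frac{1}{n + \sqrt{2} \sqrt{n}}$
$\sqrt{-15801 - \left(-12049 - I{\left(52 \right)} + U{\left(7 \right)}\right)} = \sqrt{-15801 - \left(-12079 + 14 - \frac{1}{52 + \sqrt{2} \sqrt{52}}\right)} = \sqrt{-15801 + \left(12049 - \left(\left(-30 + 14\right) - \frac{1}{52 + \sqrt{2} \cdot 2 \sqrt{13}}\right)\right)} = \sqrt{-15801 + \left(12049 - \left(-16 - \frac{1}{52 + 2 \sqrt{26}}\right)\right)} = \sqrt{-15801 + \left(12049 + \left(16 + \frac{1}{52 + 2 \sqrt{26}}\right)\right)} = \sqrt{-15801 + \left(12065 + \frac{1}{52 + 2 \sqrt{26}}\right)} = \sqrt{-3736 + \frac{1}{52 + 2 \sqrt{26}}}$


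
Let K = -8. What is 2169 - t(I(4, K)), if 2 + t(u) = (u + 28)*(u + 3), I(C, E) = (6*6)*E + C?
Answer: -69765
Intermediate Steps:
I(C, E) = C + 36*E (I(C, E) = 36*E + C = C + 36*E)
t(u) = -2 + (3 + u)*(28 + u) (t(u) = -2 + (u + 28)*(u + 3) = -2 + (28 + u)*(3 + u) = -2 + (3 + u)*(28 + u))
2169 - t(I(4, K)) = 2169 - (82 + (4 + 36*(-8))² + 31*(4 + 36*(-8))) = 2169 - (82 + (4 - 288)² + 31*(4 - 288)) = 2169 - (82 + (-284)² + 31*(-284)) = 2169 - (82 + 80656 - 8804) = 2169 - 1*71934 = 2169 - 71934 = -69765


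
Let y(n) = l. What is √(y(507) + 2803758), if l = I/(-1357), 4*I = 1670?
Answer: √20651907195178/2714 ≈ 1674.4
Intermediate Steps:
I = 835/2 (I = (¼)*1670 = 835/2 ≈ 417.50)
l = -835/2714 (l = (835/2)/(-1357) = (835/2)*(-1/1357) = -835/2714 ≈ -0.30766)
y(n) = -835/2714
√(y(507) + 2803758) = √(-835/2714 + 2803758) = √(7609398377/2714) = √20651907195178/2714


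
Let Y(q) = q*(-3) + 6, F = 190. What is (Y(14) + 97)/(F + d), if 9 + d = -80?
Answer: 61/101 ≈ 0.60396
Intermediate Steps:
Y(q) = 6 - 3*q (Y(q) = -3*q + 6 = 6 - 3*q)
d = -89 (d = -9 - 80 = -89)
(Y(14) + 97)/(F + d) = ((6 - 3*14) + 97)/(190 - 89) = ((6 - 42) + 97)/101 = (-36 + 97)*(1/101) = 61*(1/101) = 61/101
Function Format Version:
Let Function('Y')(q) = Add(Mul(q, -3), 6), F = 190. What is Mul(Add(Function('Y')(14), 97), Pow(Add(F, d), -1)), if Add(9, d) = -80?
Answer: Rational(61, 101) ≈ 0.60396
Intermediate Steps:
Function('Y')(q) = Add(6, Mul(-3, q)) (Function('Y')(q) = Add(Mul(-3, q), 6) = Add(6, Mul(-3, q)))
d = -89 (d = Add(-9, -80) = -89)
Mul(Add(Function('Y')(14), 97), Pow(Add(F, d), -1)) = Mul(Add(Add(6, Mul(-3, 14)), 97), Pow(Add(190, -89), -1)) = Mul(Add(Add(6, -42), 97), Pow(101, -1)) = Mul(Add(-36, 97), Rational(1, 101)) = Mul(61, Rational(1, 101)) = Rational(61, 101)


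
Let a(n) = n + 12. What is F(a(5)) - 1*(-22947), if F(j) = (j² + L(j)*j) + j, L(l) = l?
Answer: 23542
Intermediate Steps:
a(n) = 12 + n
F(j) = j + 2*j² (F(j) = (j² + j*j) + j = (j² + j²) + j = 2*j² + j = j + 2*j²)
F(a(5)) - 1*(-22947) = (12 + 5)*(1 + 2*(12 + 5)) - 1*(-22947) = 17*(1 + 2*17) + 22947 = 17*(1 + 34) + 22947 = 17*35 + 22947 = 595 + 22947 = 23542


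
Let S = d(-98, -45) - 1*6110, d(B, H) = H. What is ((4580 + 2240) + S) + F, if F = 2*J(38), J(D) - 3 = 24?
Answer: 719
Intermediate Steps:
J(D) = 27 (J(D) = 3 + 24 = 27)
F = 54 (F = 2*27 = 54)
S = -6155 (S = -45 - 1*6110 = -45 - 6110 = -6155)
((4580 + 2240) + S) + F = ((4580 + 2240) - 6155) + 54 = (6820 - 6155) + 54 = 665 + 54 = 719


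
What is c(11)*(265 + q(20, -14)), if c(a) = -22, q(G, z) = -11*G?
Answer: -990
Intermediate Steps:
c(11)*(265 + q(20, -14)) = -22*(265 - 11*20) = -22*(265 - 220) = -22*45 = -990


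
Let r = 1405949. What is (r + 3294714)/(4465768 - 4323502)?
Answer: 4700663/142266 ≈ 33.041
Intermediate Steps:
(r + 3294714)/(4465768 - 4323502) = (1405949 + 3294714)/(4465768 - 4323502) = 4700663/142266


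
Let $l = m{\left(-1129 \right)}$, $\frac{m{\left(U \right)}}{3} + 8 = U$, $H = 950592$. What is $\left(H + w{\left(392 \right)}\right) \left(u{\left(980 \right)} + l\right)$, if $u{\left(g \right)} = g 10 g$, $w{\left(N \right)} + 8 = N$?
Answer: $9129929724864$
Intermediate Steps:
$w{\left(N \right)} = -8 + N$
$u{\left(g \right)} = 10 g^{2}$ ($u{\left(g \right)} = 10 g g = 10 g^{2}$)
$m{\left(U \right)} = -24 + 3 U$
$l = -3411$ ($l = -24 + 3 \left(-1129\right) = -24 - 3387 = -3411$)
$\left(H + w{\left(392 \right)}\right) \left(u{\left(980 \right)} + l\right) = \left(950592 + \left(-8 + 392\right)\right) \left(10 \cdot 980^{2} - 3411\right) = \left(950592 + 384\right) \left(10 \cdot 960400 - 3411\right) = 950976 \left(9604000 - 3411\right) = 950976 \cdot 9600589 = 9129929724864$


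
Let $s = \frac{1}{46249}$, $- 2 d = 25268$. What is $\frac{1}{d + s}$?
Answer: $- \frac{46249}{584309865} \approx -7.9151 \cdot 10^{-5}$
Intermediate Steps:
$d = -12634$ ($d = \left(- \frac{1}{2}\right) 25268 = -12634$)
$s = \frac{1}{46249} \approx 2.1622 \cdot 10^{-5}$
$\frac{1}{d + s} = \frac{1}{-12634 + \frac{1}{46249}} = \frac{1}{- \frac{584309865}{46249}} = - \frac{46249}{584309865}$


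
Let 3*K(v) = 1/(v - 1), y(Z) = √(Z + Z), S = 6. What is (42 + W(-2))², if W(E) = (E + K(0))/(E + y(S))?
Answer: 61789/36 - 3479*√3/72 ≈ 1632.7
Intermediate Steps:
y(Z) = √2*√Z (y(Z) = √(2*Z) = √2*√Z)
K(v) = 1/(3*(-1 + v)) (K(v) = 1/(3*(v - 1)) = 1/(3*(-1 + v)))
W(E) = (-⅓ + E)/(E + 2*√3) (W(E) = (E + 1/(3*(-1 + 0)))/(E + √2*√6) = (E + (⅓)/(-1))/(E + 2*√3) = (E + (⅓)*(-1))/(E + 2*√3) = (E - ⅓)/(E + 2*√3) = (-⅓ + E)/(E + 2*√3))
(42 + W(-2))² = (42 + (-⅓ - 2)/(-2 + 2*√3))² = (42 - 7/3/(-2 + 2*√3))² = (42 - 7/(3*(-2 + 2*√3)))²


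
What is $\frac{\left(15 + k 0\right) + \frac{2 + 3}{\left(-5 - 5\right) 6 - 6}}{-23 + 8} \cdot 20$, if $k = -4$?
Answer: $- \frac{1970}{99} \approx -19.899$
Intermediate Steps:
$\frac{\left(15 + k 0\right) + \frac{2 + 3}{\left(-5 - 5\right) 6 - 6}}{-23 + 8} \cdot 20 = \frac{\left(15 - 0\right) + \frac{2 + 3}{\left(-5 - 5\right) 6 - 6}}{-23 + 8} \cdot 20 = \frac{\left(15 + 0\right) + \frac{5}{\left(-10\right) 6 - 6}}{-15} \cdot 20 = \left(15 + \frac{5}{-60 - 6}\right) \left(- \frac{1}{15}\right) 20 = \left(15 + \frac{5}{-66}\right) \left(- \frac{1}{15}\right) 20 = \left(15 + 5 \left(- \frac{1}{66}\right)\right) \left(- \frac{1}{15}\right) 20 = \left(15 - \frac{5}{66}\right) \left(- \frac{1}{15}\right) 20 = \frac{985}{66} \left(- \frac{1}{15}\right) 20 = \left(- \frac{197}{198}\right) 20 = - \frac{1970}{99}$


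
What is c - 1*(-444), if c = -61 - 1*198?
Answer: 185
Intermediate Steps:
c = -259 (c = -61 - 198 = -259)
c - 1*(-444) = -259 - 1*(-444) = -259 + 444 = 185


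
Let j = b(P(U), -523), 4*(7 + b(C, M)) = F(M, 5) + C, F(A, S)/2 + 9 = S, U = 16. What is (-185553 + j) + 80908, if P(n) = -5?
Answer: -418621/4 ≈ -1.0466e+5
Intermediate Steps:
F(A, S) = -18 + 2*S
b(C, M) = -9 + C/4 (b(C, M) = -7 + ((-18 + 2*5) + C)/4 = -7 + ((-18 + 10) + C)/4 = -7 + (-8 + C)/4 = -7 + (-2 + C/4) = -9 + C/4)
j = -41/4 (j = -9 + (¼)*(-5) = -9 - 5/4 = -41/4 ≈ -10.250)
(-185553 + j) + 80908 = (-185553 - 41/4) + 80908 = -742253/4 + 80908 = -418621/4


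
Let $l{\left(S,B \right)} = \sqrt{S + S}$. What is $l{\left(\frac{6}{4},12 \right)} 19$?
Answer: $19 \sqrt{3} \approx 32.909$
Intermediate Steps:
$l{\left(S,B \right)} = \sqrt{2} \sqrt{S}$ ($l{\left(S,B \right)} = \sqrt{2 S} = \sqrt{2} \sqrt{S}$)
$l{\left(\frac{6}{4},12 \right)} 19 = \sqrt{2} \sqrt{\frac{6}{4}} \cdot 19 = \sqrt{2} \sqrt{6 \cdot \frac{1}{4}} \cdot 19 = \sqrt{2} \sqrt{\frac{3}{2}} \cdot 19 = \sqrt{2} \frac{\sqrt{6}}{2} \cdot 19 = \sqrt{3} \cdot 19 = 19 \sqrt{3}$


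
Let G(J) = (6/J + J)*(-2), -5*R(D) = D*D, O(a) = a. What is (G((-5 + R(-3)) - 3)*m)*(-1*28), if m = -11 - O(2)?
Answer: 265304/35 ≈ 7580.1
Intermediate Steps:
R(D) = -D²/5 (R(D) = -D*D/5 = -D²/5)
m = -13 (m = -11 - 1*2 = -11 - 2 = -13)
G(J) = -12/J - 2*J (G(J) = (J + 6/J)*(-2) = -12/J - 2*J)
(G((-5 + R(-3)) - 3)*m)*(-1*28) = ((-12/((-5 - ⅕*(-3)²) - 3) - 2*((-5 - ⅕*(-3)²) - 3))*(-13))*(-1*28) = ((-12/((-5 - ⅕*9) - 3) - 2*((-5 - ⅕*9) - 3))*(-13))*(-28) = ((-12/((-5 - 9/5) - 3) - 2*((-5 - 9/5) - 3))*(-13))*(-28) = ((-12/(-34/5 - 3) - 2*(-34/5 - 3))*(-13))*(-28) = ((-12/(-49/5) - 2*(-49/5))*(-13))*(-28) = ((-12*(-5/49) + 98/5)*(-13))*(-28) = ((60/49 + 98/5)*(-13))*(-28) = ((5102/245)*(-13))*(-28) = -66326/245*(-28) = 265304/35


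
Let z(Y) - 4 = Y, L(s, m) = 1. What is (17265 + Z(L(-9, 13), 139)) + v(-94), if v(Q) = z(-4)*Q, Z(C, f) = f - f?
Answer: 17265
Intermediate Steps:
Z(C, f) = 0
z(Y) = 4 + Y
v(Q) = 0 (v(Q) = (4 - 4)*Q = 0*Q = 0)
(17265 + Z(L(-9, 13), 139)) + v(-94) = (17265 + 0) + 0 = 17265 + 0 = 17265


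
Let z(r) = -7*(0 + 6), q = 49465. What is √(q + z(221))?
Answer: √49423 ≈ 222.31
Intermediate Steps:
z(r) = -42 (z(r) = -7*6 = -42)
√(q + z(221)) = √(49465 - 42) = √49423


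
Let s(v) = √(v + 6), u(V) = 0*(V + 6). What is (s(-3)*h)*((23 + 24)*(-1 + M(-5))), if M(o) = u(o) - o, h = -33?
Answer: -6204*√3 ≈ -10746.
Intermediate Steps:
u(V) = 0 (u(V) = 0*(6 + V) = 0)
M(o) = -o (M(o) = 0 - o = -o)
s(v) = √(6 + v)
(s(-3)*h)*((23 + 24)*(-1 + M(-5))) = (√(6 - 3)*(-33))*((23 + 24)*(-1 - 1*(-5))) = (√3*(-33))*(47*(-1 + 5)) = (-33*√3)*(47*4) = -33*√3*188 = -6204*√3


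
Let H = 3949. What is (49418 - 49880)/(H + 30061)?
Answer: -231/17005 ≈ -0.013584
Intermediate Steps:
(49418 - 49880)/(H + 30061) = (49418 - 49880)/(3949 + 30061) = -462/34010 = -462*1/34010 = -231/17005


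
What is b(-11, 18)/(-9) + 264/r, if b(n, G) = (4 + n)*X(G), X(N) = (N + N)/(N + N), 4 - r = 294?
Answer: -173/1305 ≈ -0.13257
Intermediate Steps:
r = -290 (r = 4 - 1*294 = 4 - 294 = -290)
X(N) = 1 (X(N) = (2*N)/((2*N)) = (2*N)*(1/(2*N)) = 1)
b(n, G) = 4 + n (b(n, G) = (4 + n)*1 = 4 + n)
b(-11, 18)/(-9) + 264/r = (4 - 11)/(-9) + 264/(-290) = -7*(-⅑) + 264*(-1/290) = 7/9 - 132/145 = -173/1305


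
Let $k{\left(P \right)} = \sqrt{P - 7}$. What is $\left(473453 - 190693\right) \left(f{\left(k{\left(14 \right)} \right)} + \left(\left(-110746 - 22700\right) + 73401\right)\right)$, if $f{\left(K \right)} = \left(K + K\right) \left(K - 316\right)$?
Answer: $-16974365560 - 178704320 \sqrt{7} \approx -1.7447 \cdot 10^{10}$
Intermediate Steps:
$k{\left(P \right)} = \sqrt{-7 + P}$
$f{\left(K \right)} = 2 K \left(-316 + K\right)$
$\left(473453 - 190693\right) \left(f{\left(k{\left(14 \right)} \right)} + \left(\left(-110746 - 22700\right) + 73401\right)\right) = \left(473453 - 190693\right) \left(2 \sqrt{-7 + 14} \left(-316 + \sqrt{-7 + 14}\right) + \left(\left(-110746 - 22700\right) + 73401\right)\right) = 282760 \left(2 \sqrt{7} \left(-316 + \sqrt{7}\right) + \left(-133446 + 73401\right)\right) = 282760 \left(2 \sqrt{7} \left(-316 + \sqrt{7}\right) - 60045\right) = 282760 \left(-60045 + 2 \sqrt{7} \left(-316 + \sqrt{7}\right)\right) = -16978324200 + 565520 \sqrt{7} \left(-316 + \sqrt{7}\right)$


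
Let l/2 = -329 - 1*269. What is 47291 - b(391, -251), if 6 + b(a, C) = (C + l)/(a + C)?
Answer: 6623027/140 ≈ 47307.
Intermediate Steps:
l = -1196 (l = 2*(-329 - 1*269) = 2*(-329 - 269) = 2*(-598) = -1196)
b(a, C) = -6 + (-1196 + C)/(C + a) (b(a, C) = -6 + (C - 1196)/(a + C) = -6 + (-1196 + C)/(C + a))
47291 - b(391, -251) = 47291 - (-1196 - 6*391 - 5*(-251))/(-251 + 391) = 47291 - (-1196 - 2346 + 1255)/140 = 47291 - (-2287)/140 = 47291 - 1*(-2287/140) = 47291 + 2287/140 = 6623027/140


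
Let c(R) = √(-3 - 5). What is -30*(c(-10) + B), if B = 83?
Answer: -2490 - 60*I*√2 ≈ -2490.0 - 84.853*I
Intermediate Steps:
c(R) = 2*I*√2 (c(R) = √(-8) = 2*I*√2)
-30*(c(-10) + B) = -30*(2*I*√2 + 83) = -30*(83 + 2*I*√2) = -2490 - 60*I*√2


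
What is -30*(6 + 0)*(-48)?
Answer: 8640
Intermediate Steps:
-30*(6 + 0)*(-48) = -30*6*(-48) = -180*(-48) = 8640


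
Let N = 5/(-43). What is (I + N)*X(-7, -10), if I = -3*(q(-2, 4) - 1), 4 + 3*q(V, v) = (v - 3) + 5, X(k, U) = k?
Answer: -266/43 ≈ -6.1860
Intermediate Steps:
q(V, v) = -⅔ + v/3 (q(V, v) = -4/3 + ((v - 3) + 5)/3 = -4/3 + ((-3 + v) + 5)/3 = -4/3 + (2 + v)/3 = -4/3 + (⅔ + v/3) = -⅔ + v/3)
N = -5/43 (N = 5*(-1/43) = -5/43 ≈ -0.11628)
I = 1 (I = -3*((-⅔ + (⅓)*4) - 1) = -3*((-⅔ + 4/3) - 1) = -3*(⅔ - 1) = -3*(-⅓) = 1)
(I + N)*X(-7, -10) = (1 - 5/43)*(-7) = (38/43)*(-7) = -266/43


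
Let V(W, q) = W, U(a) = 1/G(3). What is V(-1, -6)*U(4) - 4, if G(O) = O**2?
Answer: -37/9 ≈ -4.1111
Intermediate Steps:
U(a) = 1/9 (U(a) = 1/(3**2) = 1/9)
V(-1, -6)*U(4) - 4 = -1*1/9 - 4 = -1/9 - 4 = -37/9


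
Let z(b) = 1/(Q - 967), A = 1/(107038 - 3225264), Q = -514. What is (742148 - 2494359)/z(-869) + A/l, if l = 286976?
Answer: 2322173299693617890815/894856024576 ≈ 2.5950e+9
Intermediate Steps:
A = -1/3118226 (A = 1/(-3118226) = -1/3118226 ≈ -3.2070e-7)
z(b) = -1/1481 (z(b) = 1/(-514 - 967) = 1/(-1481) = -1/1481)
(742148 - 2494359)/z(-869) + A/l = (742148 - 2494359)/(-1/1481) - 1/3118226/286976 = -1752211*(-1481) - 1/3118226*1/286976 = 2595024491 - 1/894856024576 = 2322173299693617890815/894856024576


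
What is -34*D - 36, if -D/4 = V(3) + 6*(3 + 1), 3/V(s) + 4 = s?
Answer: 2820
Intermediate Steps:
V(s) = 3/(-4 + s)
D = -84 (D = -4*(3/(-4 + 3) + 6*(3 + 1)) = -4*(3/(-1) + 6*4) = -4*(3*(-1) + 24) = -4*(-3 + 24) = -4*21 = -84)
-34*D - 36 = -34*(-84) - 36 = 2856 - 36 = 2820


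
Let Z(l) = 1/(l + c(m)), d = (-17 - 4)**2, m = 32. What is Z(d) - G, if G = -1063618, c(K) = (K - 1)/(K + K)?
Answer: 30052526654/28255 ≈ 1.0636e+6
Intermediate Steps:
d = 441 (d = (-21)**2 = 441)
c(K) = (-1 + K)/(2*K) (c(K) = (-1 + K)/((2*K)) = (-1 + K)*(1/(2*K)) = (-1 + K)/(2*K))
Z(l) = 1/(31/64 + l) (Z(l) = 1/(l + (1/2)*(-1 + 32)/32) = 1/(l + (1/2)*(1/32)*31) = 1/(l + 31/64) = 1/(31/64 + l))
Z(d) - G = 64/(31 + 64*441) - 1*(-1063618) = 64/(31 + 28224) + 1063618 = 64/28255 + 1063618 = 30052526654/28255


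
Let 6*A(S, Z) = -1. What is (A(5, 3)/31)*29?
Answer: -29/186 ≈ -0.15591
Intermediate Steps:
A(S, Z) = -⅙ (A(S, Z) = (⅙)*(-1) = -⅙)
(A(5, 3)/31)*29 = (-⅙/31)*29 = ((1/31)*(-⅙))*29 = -1/186*29 = -29/186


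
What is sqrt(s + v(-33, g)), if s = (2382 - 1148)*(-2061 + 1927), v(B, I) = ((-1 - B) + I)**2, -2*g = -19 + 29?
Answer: I*sqrt(164627) ≈ 405.74*I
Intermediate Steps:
g = -5 (g = -(-19 + 29)/2 = -1/2*10 = -5)
v(B, I) = (-1 + I - B)**2
s = -165356 (s = 1234*(-134) = -165356)
sqrt(s + v(-33, g)) = sqrt(-165356 + (1 - 33 - 1*(-5))**2) = sqrt(-165356 + (1 - 33 + 5)**2) = sqrt(-165356 + (-27)**2) = sqrt(-165356 + 729) = sqrt(-164627) = I*sqrt(164627)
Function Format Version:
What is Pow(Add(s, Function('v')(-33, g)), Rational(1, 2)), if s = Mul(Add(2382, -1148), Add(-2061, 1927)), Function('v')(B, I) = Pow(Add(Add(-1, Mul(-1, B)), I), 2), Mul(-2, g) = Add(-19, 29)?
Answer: Mul(I, Pow(164627, Rational(1, 2))) ≈ Mul(405.74, I)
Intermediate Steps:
g = -5 (g = Mul(Rational(-1, 2), Add(-19, 29)) = Mul(Rational(-1, 2), 10) = -5)
Function('v')(B, I) = Pow(Add(-1, I, Mul(-1, B)), 2)
s = -165356 (s = Mul(1234, -134) = -165356)
Pow(Add(s, Function('v')(-33, g)), Rational(1, 2)) = Pow(Add(-165356, Pow(Add(1, -33, Mul(-1, -5)), 2)), Rational(1, 2)) = Pow(Add(-165356, Pow(Add(1, -33, 5), 2)), Rational(1, 2)) = Pow(Add(-165356, Pow(-27, 2)), Rational(1, 2)) = Pow(Add(-165356, 729), Rational(1, 2)) = Pow(-164627, Rational(1, 2)) = Mul(I, Pow(164627, Rational(1, 2)))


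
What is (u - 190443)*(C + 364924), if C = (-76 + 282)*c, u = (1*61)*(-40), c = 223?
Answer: -79248295146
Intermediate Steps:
u = -2440 (u = 61*(-40) = -2440)
C = 45938 (C = (-76 + 282)*223 = 206*223 = 45938)
(u - 190443)*(C + 364924) = (-2440 - 190443)*(45938 + 364924) = -192883*410862 = -79248295146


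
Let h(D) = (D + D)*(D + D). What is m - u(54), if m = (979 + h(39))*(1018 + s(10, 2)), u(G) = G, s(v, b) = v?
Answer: 7260710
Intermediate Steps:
h(D) = 4*D**2 (h(D) = (2*D)*(2*D) = 4*D**2)
m = 7260764 (m = (979 + 4*39**2)*(1018 + 10) = (979 + 4*1521)*1028 = (979 + 6084)*1028 = 7063*1028 = 7260764)
m - u(54) = 7260764 - 1*54 = 7260764 - 54 = 7260710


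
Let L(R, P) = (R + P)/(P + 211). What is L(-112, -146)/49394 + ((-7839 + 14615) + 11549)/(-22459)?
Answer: -29420111336/36053544995 ≈ -0.81601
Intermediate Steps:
L(R, P) = (P + R)/(211 + P)
L(-112, -146)/49394 + ((-7839 + 14615) + 11549)/(-22459) = ((-146 - 112)/(211 - 146))/49394 + ((-7839 + 14615) + 11549)/(-22459) = (-258/65)*(1/49394) + (6776 + 11549)*(-1/22459) = ((1/65)*(-258))*(1/49394) + 18325*(-1/22459) = -258/65*1/49394 - 18325/22459 = -129/1605305 - 18325/22459 = -29420111336/36053544995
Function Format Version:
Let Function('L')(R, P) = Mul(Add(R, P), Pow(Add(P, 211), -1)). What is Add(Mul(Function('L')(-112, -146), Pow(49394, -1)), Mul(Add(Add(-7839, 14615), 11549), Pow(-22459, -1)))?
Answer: Rational(-29420111336, 36053544995) ≈ -0.81601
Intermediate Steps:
Function('L')(R, P) = Mul(Pow(Add(211, P), -1), Add(P, R)) (Function('L')(R, P) = Mul(Add(P, R), Pow(Add(211, P), -1)) = Mul(Pow(Add(211, P), -1), Add(P, R)))
Add(Mul(Function('L')(-112, -146), Pow(49394, -1)), Mul(Add(Add(-7839, 14615), 11549), Pow(-22459, -1))) = Add(Mul(Mul(Pow(Add(211, -146), -1), Add(-146, -112)), Pow(49394, -1)), Mul(Add(Add(-7839, 14615), 11549), Pow(-22459, -1))) = Add(Mul(Mul(Pow(65, -1), -258), Rational(1, 49394)), Mul(Add(6776, 11549), Rational(-1, 22459))) = Add(Mul(Mul(Rational(1, 65), -258), Rational(1, 49394)), Mul(18325, Rational(-1, 22459))) = Add(Mul(Rational(-258, 65), Rational(1, 49394)), Rational(-18325, 22459)) = Add(Rational(-129, 1605305), Rational(-18325, 22459)) = Rational(-29420111336, 36053544995)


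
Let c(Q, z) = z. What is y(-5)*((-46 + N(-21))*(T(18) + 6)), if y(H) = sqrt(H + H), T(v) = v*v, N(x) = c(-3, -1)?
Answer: -15510*I*sqrt(10) ≈ -49047.0*I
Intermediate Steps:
N(x) = -1
T(v) = v**2
y(H) = sqrt(2)*sqrt(H) (y(H) = sqrt(2*H) = sqrt(2)*sqrt(H))
y(-5)*((-46 + N(-21))*(T(18) + 6)) = (sqrt(2)*sqrt(-5))*((-46 - 1)*(18**2 + 6)) = (sqrt(2)*(I*sqrt(5)))*(-47*(324 + 6)) = (I*sqrt(10))*(-47*330) = (I*sqrt(10))*(-15510) = -15510*I*sqrt(10)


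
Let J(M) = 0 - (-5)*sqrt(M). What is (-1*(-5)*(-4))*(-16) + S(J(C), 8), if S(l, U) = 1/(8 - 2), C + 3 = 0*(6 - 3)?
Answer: 1921/6 ≈ 320.17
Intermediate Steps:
C = -3 (C = -3 + 0*(6 - 3) = -3 + 0*3 = -3 + 0 = -3)
J(M) = 5*sqrt(M) (J(M) = 0 + 5*sqrt(M) = 5*sqrt(M))
S(l, U) = 1/6
(-1*(-5)*(-4))*(-16) + S(J(C), 8) = (-1*(-5)*(-4))*(-16) + 1/6 = (5*(-4))*(-16) + 1/6 = -20*(-16) + 1/6 = 320 + 1/6 = 1921/6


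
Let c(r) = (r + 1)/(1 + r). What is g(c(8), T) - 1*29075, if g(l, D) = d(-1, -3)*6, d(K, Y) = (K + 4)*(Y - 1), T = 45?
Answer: -29147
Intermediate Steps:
c(r) = 1 (c(r) = (1 + r)/(1 + r) = 1)
d(K, Y) = (-1 + Y)*(4 + K) (d(K, Y) = (4 + K)*(-1 + Y) = (-1 + Y)*(4 + K))
g(l, D) = -72 (g(l, D) = (-4 - 1*(-1) + 4*(-3) - 1*(-3))*6 = (-4 + 1 - 12 + 3)*6 = -12*6 = -72)
g(c(8), T) - 1*29075 = -72 - 1*29075 = -72 - 29075 = -29147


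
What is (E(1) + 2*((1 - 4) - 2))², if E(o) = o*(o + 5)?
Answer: 16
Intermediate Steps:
E(o) = o*(5 + o)
(E(1) + 2*((1 - 4) - 2))² = (1*(5 + 1) + 2*((1 - 4) - 2))² = (1*6 + 2*(-3 - 2))² = (6 + 2*(-5))² = (6 - 10)² = (-4)² = 16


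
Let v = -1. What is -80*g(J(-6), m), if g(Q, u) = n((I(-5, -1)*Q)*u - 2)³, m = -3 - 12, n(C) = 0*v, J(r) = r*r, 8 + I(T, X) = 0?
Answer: 0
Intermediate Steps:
I(T, X) = -8 (I(T, X) = -8 + 0 = -8)
J(r) = r²
n(C) = 0 (n(C) = 0*(-1) = 0)
m = -15
g(Q, u) = 0 (g(Q, u) = 0³ = 0)
-80*g(J(-6), m) = -80*0 = 0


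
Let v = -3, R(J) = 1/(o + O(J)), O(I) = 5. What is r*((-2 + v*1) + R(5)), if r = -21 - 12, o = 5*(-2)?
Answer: 858/5 ≈ 171.60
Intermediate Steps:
o = -10
R(J) = -1/5 (R(J) = 1/(-10 + 5) = 1/(-5) = -1/5)
r = -33
r*((-2 + v*1) + R(5)) = -33*((-2 - 3*1) - 1/5) = -33*((-2 - 3) - 1/5) = -33*(-5 - 1/5) = -33*(-26/5) = 858/5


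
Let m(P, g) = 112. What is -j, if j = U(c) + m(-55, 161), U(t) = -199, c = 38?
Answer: 87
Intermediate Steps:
j = -87 (j = -199 + 112 = -87)
-j = -1*(-87) = 87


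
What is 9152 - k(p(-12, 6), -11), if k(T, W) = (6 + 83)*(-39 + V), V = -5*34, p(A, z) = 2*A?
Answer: 27753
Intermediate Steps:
V = -170
k(T, W) = -18601 (k(T, W) = (6 + 83)*(-39 - 170) = 89*(-209) = -18601)
9152 - k(p(-12, 6), -11) = 9152 - 1*(-18601) = 9152 + 18601 = 27753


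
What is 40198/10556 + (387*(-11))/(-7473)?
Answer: 57556091/13147498 ≈ 4.3777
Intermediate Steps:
40198/10556 + (387*(-11))/(-7473) = 40198*(1/10556) - 4257*(-1/7473) = 20099/5278 + 1419/2491 = 57556091/13147498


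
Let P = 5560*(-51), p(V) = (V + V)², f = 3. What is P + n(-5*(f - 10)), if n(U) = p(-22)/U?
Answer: -9922664/35 ≈ -2.8350e+5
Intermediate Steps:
p(V) = 4*V² (p(V) = (2*V)² = 4*V²)
n(U) = 1936/U (n(U) = (4*(-22)²)/U = (4*484)/U = 1936/U)
P = -283560
P + n(-5*(f - 10)) = -283560 + 1936/((-5*(3 - 10))) = -283560 + 1936/((-5*(-7))) = -283560 + 1936/35 = -9922664/35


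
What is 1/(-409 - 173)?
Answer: -1/582 ≈ -0.0017182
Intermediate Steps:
1/(-409 - 173) = 1/(-582) = -1/582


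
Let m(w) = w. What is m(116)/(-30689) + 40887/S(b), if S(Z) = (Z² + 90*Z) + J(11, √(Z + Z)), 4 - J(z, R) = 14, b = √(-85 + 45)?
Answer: -1255538623/200399170 - 367983*I*√10/16325 ≈ -6.2652 - 71.281*I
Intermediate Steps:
b = 2*I*√10 (b = √(-40) = 2*I*√10 ≈ 6.3246*I)
J(z, R) = -10 (J(z, R) = 4 - 1*14 = 4 - 14 = -10)
S(Z) = -10 + Z² + 90*Z (S(Z) = (Z² + 90*Z) - 10 = -10 + Z² + 90*Z)
m(116)/(-30689) + 40887/S(b) = 116/(-30689) + 40887/(-10 + (2*I*√10)² + 90*(2*I*√10)) = 116*(-1/30689) + 40887/(-10 - 40 + 180*I*√10) = -116/30689 + 40887/(-50 + 180*I*√10)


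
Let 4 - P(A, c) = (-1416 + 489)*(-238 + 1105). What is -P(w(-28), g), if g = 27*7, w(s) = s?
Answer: -803713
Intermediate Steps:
g = 189
P(A, c) = 803713 (P(A, c) = 4 - (-1416 + 489)*(-238 + 1105) = 4 - (-927)*867 = 4 - 1*(-803709) = 4 + 803709 = 803713)
-P(w(-28), g) = -1*803713 = -803713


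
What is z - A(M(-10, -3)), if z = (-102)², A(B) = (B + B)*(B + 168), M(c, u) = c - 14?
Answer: 17316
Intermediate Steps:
M(c, u) = -14 + c
A(B) = 2*B*(168 + B) (A(B) = (2*B)*(168 + B) = 2*B*(168 + B))
z = 10404
z - A(M(-10, -3)) = 10404 - 2*(-14 - 10)*(168 + (-14 - 10)) = 10404 - 2*(-24)*(168 - 24) = 10404 - 2*(-24)*144 = 10404 - 1*(-6912) = 10404 + 6912 = 17316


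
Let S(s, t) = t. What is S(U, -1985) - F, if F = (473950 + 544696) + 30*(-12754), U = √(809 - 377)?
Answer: -638011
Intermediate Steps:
U = 12*√3 (U = √432 = 12*√3 ≈ 20.785)
F = 636026 (F = 1018646 - 382620 = 636026)
S(U, -1985) - F = -1985 - 1*636026 = -1985 - 636026 = -638011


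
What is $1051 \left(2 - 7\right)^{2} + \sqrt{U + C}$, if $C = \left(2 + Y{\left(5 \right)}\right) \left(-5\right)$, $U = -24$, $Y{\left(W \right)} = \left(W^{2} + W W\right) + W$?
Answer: $26275 + i \sqrt{309} \approx 26275.0 + 17.578 i$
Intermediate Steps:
$Y{\left(W \right)} = W + 2 W^{2}$ ($Y{\left(W \right)} = \left(W^{2} + W^{2}\right) + W = 2 W^{2} + W = W + 2 W^{2}$)
$C = -285$ ($C = \left(2 + 5 \left(1 + 2 \cdot 5\right)\right) \left(-5\right) = \left(2 + 5 \left(1 + 10\right)\right) \left(-5\right) = \left(2 + 5 \cdot 11\right) \left(-5\right) = \left(2 + 55\right) \left(-5\right) = 57 \left(-5\right) = -285$)
$1051 \left(2 - 7\right)^{2} + \sqrt{U + C} = 1051 \left(2 - 7\right)^{2} + \sqrt{-24 - 285} = 1051 \left(-5\right)^{2} + \sqrt{-309} = 1051 \cdot 25 + i \sqrt{309} = 26275 + i \sqrt{309}$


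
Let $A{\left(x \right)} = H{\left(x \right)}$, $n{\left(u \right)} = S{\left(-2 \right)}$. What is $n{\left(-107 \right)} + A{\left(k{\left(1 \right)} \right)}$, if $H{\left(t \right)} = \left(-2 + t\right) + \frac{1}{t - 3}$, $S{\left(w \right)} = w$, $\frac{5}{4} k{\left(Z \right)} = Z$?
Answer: $- \frac{201}{55} \approx -3.6545$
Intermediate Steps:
$k{\left(Z \right)} = \frac{4 Z}{5}$
$n{\left(u \right)} = -2$
$H{\left(t \right)} = -2 + t + \frac{1}{-3 + t}$ ($H{\left(t \right)} = \left(-2 + t\right) + \frac{1}{-3 + t} = -2 + t + \frac{1}{-3 + t}$)
$A{\left(x \right)} = \frac{7 + x^{2} - 5 x}{-3 + x}$
$n{\left(-107 \right)} + A{\left(k{\left(1 \right)} \right)} = -2 + \frac{7 + \left(\frac{4}{5} \cdot 1\right)^{2} - 5 \cdot \frac{4}{5} \cdot 1}{-3 + \frac{4}{5} \cdot 1} = -2 + \frac{7 + \left(\frac{4}{5}\right)^{2} - 4}{-3 + \frac{4}{5}} = -2 + \frac{7 + \frac{16}{25} - 4}{- \frac{11}{5}} = -2 - \frac{91}{55} = - \frac{201}{55}$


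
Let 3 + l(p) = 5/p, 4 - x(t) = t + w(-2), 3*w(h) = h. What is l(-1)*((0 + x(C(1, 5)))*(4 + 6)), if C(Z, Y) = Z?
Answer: -880/3 ≈ -293.33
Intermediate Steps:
w(h) = h/3
x(t) = 14/3 - t (x(t) = 4 - (t + (1/3)*(-2)) = 4 - (t - 2/3) = 4 - (-2/3 + t) = 4 + (2/3 - t) = 14/3 - t)
l(p) = -3 + 5/p
l(-1)*((0 + x(C(1, 5)))*(4 + 6)) = (-3 + 5/(-1))*((0 + (14/3 - 1*1))*(4 + 6)) = (-3 + 5*(-1))*((0 + (14/3 - 1))*10) = (-3 - 5)*((0 + 11/3)*10) = -88*10/3 = -8*110/3 = -880/3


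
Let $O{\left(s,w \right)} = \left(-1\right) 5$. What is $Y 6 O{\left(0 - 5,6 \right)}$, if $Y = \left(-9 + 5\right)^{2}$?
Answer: $-480$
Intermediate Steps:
$Y = 16$ ($Y = \left(-4\right)^{2} = 16$)
$O{\left(s,w \right)} = -5$
$Y 6 O{\left(0 - 5,6 \right)} = 16 \cdot 6 \left(-5\right) = 16 \left(-30\right) = -480$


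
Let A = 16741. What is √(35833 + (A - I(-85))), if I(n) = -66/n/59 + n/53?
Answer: √3714306804995065/265795 ≈ 229.29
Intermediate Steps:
I(n) = -66/(59*n) + n/53 (I(n) = -66/n*(1/59) + n*(1/53) = -66/(59*n) + n/53)
√(35833 + (A - I(-85))) = √(35833 + (16741 - (-66/59/(-85) + (1/53)*(-85)))) = √(35833 + (16741 - (-66/59*(-1/85) - 85/53))) = √(35833 + (16741 - (66/5015 - 85/53))) = √(35833 + (16741 - 1*(-422777/265795))) = √(35833 + (16741 + 422777/265795)) = √(35833 + 4450096872/265795) = √(13974329107/265795) = √3714306804995065/265795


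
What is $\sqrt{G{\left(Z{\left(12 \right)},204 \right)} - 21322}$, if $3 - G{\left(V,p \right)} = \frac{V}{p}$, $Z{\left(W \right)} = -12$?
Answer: $\frac{i \sqrt{6161174}}{17} \approx 146.01 i$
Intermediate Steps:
$G{\left(V,p \right)} = 3 - \frac{V}{p}$
$\sqrt{G{\left(Z{\left(12 \right)},204 \right)} - 21322} = \sqrt{\left(3 - - \frac{12}{204}\right) - 21322} = \sqrt{\left(3 - \left(-12\right) \frac{1}{204}\right) - 21322} = \sqrt{\left(3 + \frac{1}{17}\right) - 21322} = \sqrt{\frac{52}{17} - 21322} = \sqrt{- \frac{362422}{17}} = \frac{i \sqrt{6161174}}{17}$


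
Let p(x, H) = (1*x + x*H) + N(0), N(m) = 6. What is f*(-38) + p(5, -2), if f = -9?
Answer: 343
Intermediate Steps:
p(x, H) = 6 + x + H*x (p(x, H) = (1*x + x*H) + 6 = (x + H*x) + 6 = 6 + x + H*x)
f*(-38) + p(5, -2) = -9*(-38) + (6 + 5 - 2*5) = 342 + (6 + 5 - 10) = 342 + 1 = 343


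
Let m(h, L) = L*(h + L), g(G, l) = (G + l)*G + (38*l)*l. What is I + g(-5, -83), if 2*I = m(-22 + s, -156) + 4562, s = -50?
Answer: 282287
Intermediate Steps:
g(G, l) = 38*l² + G*(G + l) (g(G, l) = G*(G + l) + 38*l² = 38*l² + G*(G + l))
m(h, L) = L*(L + h)
I = 20065 (I = (-156*(-156 + (-22 - 50)) + 4562)/2 = (-156*(-156 - 72) + 4562)/2 = (-156*(-228) + 4562)/2 = (35568 + 4562)/2 = (½)*40130 = 20065)
I + g(-5, -83) = 20065 + ((-5)² + 38*(-83)² - 5*(-83)) = 20065 + (25 + 38*6889 + 415) = 20065 + (25 + 261782 + 415) = 20065 + 262222 = 282287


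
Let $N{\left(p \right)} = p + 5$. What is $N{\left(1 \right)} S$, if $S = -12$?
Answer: $-72$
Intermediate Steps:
$N{\left(p \right)} = 5 + p$
$N{\left(1 \right)} S = \left(5 + 1\right) \left(-12\right) = 6 \left(-12\right) = -72$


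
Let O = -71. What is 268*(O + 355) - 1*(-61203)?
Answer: 137315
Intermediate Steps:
268*(O + 355) - 1*(-61203) = 268*(-71 + 355) - 1*(-61203) = 268*284 + 61203 = 76112 + 61203 = 137315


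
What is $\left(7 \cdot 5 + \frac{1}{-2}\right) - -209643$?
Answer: $\frac{419355}{2} \approx 2.0968 \cdot 10^{5}$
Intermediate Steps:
$\left(7 \cdot 5 + \frac{1}{-2}\right) - -209643 = \left(35 - \frac{1}{2}\right) + 209643 = \frac{69}{2} + 209643 = \frac{419355}{2}$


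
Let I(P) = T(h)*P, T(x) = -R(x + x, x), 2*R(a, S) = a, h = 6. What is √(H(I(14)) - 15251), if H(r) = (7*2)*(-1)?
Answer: I*√15265 ≈ 123.55*I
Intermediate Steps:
R(a, S) = a/2
T(x) = -x (T(x) = -(x + x)/2 = -2*x/2 = -x)
I(P) = -6*P (I(P) = (-1*6)*P = -6*P)
H(r) = -14 (H(r) = 14*(-1) = -14)
√(H(I(14)) - 15251) = √(-14 - 15251) = √(-15265) = I*√15265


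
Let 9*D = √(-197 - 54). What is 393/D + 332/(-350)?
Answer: -166/175 - 3537*I*√251/251 ≈ -0.94857 - 223.25*I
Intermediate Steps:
D = I*√251/9 (D = √(-197 - 54)/9 = √(-251)/9 = (I*√251)/9 = I*√251/9 ≈ 1.7603*I)
393/D + 332/(-350) = 393/((I*√251/9)) + 332/(-350) = 393*(-9*I*√251/251) + 332*(-1/350) = -3537*I*√251/251 - 166/175 = -166/175 - 3537*I*√251/251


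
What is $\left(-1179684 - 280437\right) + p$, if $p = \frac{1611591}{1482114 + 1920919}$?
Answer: $- \frac{4968838335402}{3403033} \approx -1.4601 \cdot 10^{6}$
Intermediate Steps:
$p = \frac{1611591}{3403033} \approx 0.47358$
$\left(-1179684 - 280437\right) + p = \left(-1179684 - 280437\right) + \frac{1611591}{3403033} = -1460121 + \frac{1611591}{3403033} = - \frac{4968838335402}{3403033}$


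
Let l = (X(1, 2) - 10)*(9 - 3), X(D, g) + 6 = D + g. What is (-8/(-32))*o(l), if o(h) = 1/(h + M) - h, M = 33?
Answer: 3509/180 ≈ 19.494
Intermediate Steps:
X(D, g) = -6 + D + g (X(D, g) = -6 + (D + g) = -6 + D + g)
l = -78 (l = ((-6 + 1 + 2) - 10)*(9 - 3) = (-3 - 10)*6 = -13*6 = -78)
o(h) = 1/(33 + h) - h (o(h) = 1/(h + 33) - h = 1/(33 + h) - h)
(-8/(-32))*o(l) = (-8/(-32))*((1 - 1*(-78)**2 - 33*(-78))/(33 - 78)) = (-8*(-1/32))*((1 - 1*6084 + 2574)/(-45)) = (-(1 - 6084 + 2574)/45)/4 = (-1/45*(-3509))/4 = (1/4)*(3509/45) = 3509/180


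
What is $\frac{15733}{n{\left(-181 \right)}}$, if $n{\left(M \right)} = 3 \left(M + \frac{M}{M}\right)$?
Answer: $- \frac{15733}{540} \approx -29.135$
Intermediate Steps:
$n{\left(M \right)} = 3 + 3 M$ ($n{\left(M \right)} = 3 \left(M + 1\right) = 3 \left(1 + M\right) = 3 + 3 M$)
$\frac{15733}{n{\left(-181 \right)}} = \frac{15733}{3 + 3 \left(-181\right)} = \frac{15733}{3 - 543} = \frac{15733}{-540} = 15733 \left(- \frac{1}{540}\right) = - \frac{15733}{540}$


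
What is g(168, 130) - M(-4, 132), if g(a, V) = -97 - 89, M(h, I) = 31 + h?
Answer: -213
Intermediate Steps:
g(a, V) = -186
g(168, 130) - M(-4, 132) = -186 - (31 - 4) = -186 - 1*27 = -186 - 27 = -213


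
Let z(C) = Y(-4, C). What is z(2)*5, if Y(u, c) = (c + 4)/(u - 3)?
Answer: -30/7 ≈ -4.2857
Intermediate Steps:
Y(u, c) = (4 + c)/(-3 + u)
z(C) = -4/7 - C/7 (z(C) = (4 + C)/(-3 - 4) = (4 + C)/(-7) = -(4 + C)/7 = -4/7 - C/7)
z(2)*5 = (-4/7 - ⅐*2)*5 = (-4/7 - 2/7)*5 = -6/7*5 = -30/7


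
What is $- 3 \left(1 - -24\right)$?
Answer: $-75$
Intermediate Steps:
$- 3 \left(1 - -24\right) = - 3 \left(1 + 24\right) = \left(-3\right) 25 = -75$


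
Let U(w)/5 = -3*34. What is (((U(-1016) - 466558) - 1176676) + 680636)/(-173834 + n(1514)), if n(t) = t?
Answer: 80259/14360 ≈ 5.5891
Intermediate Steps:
U(w) = -510 (U(w) = 5*(-3*34) = 5*(-102) = -510)
(((U(-1016) - 466558) - 1176676) + 680636)/(-173834 + n(1514)) = (((-510 - 466558) - 1176676) + 680636)/(-173834 + 1514) = ((-467068 - 1176676) + 680636)/(-172320) = (-1643744 + 680636)*(-1/172320) = -963108*(-1/172320) = 80259/14360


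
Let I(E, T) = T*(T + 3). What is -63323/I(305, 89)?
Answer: -63323/8188 ≈ -7.7336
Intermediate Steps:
I(E, T) = T*(3 + T)
-63323/I(305, 89) = -63323*1/(89*(3 + 89)) = -63323/(89*92) = -63323/8188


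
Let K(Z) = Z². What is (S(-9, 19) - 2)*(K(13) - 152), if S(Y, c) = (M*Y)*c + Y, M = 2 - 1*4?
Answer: 5627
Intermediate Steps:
M = -2 (M = 2 - 4 = -2)
S(Y, c) = Y - 2*Y*c (S(Y, c) = (-2*Y)*c + Y = -2*Y*c + Y = Y - 2*Y*c)
(S(-9, 19) - 2)*(K(13) - 152) = (-9*(1 - 2*19) - 2)*(13² - 152) = (-9*(1 - 38) - 2)*(169 - 152) = (-9*(-37) - 2)*17 = (333 - 2)*17 = 331*17 = 5627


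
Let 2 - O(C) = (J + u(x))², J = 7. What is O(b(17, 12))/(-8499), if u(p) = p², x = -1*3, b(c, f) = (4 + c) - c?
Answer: 254/8499 ≈ 0.029886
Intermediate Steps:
b(c, f) = 4
x = -3
O(C) = -254 (O(C) = 2 - (7 + (-3)²)² = 2 - (7 + 9)² = 2 - 1*16² = 2 - 1*256 = 2 - 256 = -254)
O(b(17, 12))/(-8499) = -254/(-8499) = -254*(-1/8499) = 254/8499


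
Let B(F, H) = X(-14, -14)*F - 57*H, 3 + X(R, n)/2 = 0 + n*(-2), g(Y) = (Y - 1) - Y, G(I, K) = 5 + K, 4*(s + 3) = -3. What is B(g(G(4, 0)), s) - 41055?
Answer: -163565/4 ≈ -40891.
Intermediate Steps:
s = -15/4 (s = -3 + (¼)*(-3) = -3 - ¾ = -15/4 ≈ -3.7500)
g(Y) = -1 (g(Y) = (-1 + Y) - Y = -1)
X(R, n) = -6 - 4*n (X(R, n) = -6 + 2*(0 + n*(-2)) = -6 + 2*(0 - 2*n) = -6 + 2*(-2*n) = -6 - 4*n)
B(F, H) = -57*H + 50*F (B(F, H) = (-6 - 4*(-14))*F - 57*H = (-6 + 56)*F - 57*H = 50*F - 57*H = -57*H + 50*F)
B(g(G(4, 0)), s) - 41055 = (-57*(-15/4) + 50*(-1)) - 41055 = (855/4 - 50) - 41055 = 655/4 - 41055 = -163565/4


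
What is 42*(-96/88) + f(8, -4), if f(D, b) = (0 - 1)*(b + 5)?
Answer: -515/11 ≈ -46.818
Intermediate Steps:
f(D, b) = -5 - b (f(D, b) = -(5 + b) = -5 - b)
42*(-96/88) + f(8, -4) = 42*(-96/88) + (-5 - 1*(-4)) = 42*(-96*1/88) + (-5 + 4) = 42*(-12/11) - 1 = -504/11 - 1 = -515/11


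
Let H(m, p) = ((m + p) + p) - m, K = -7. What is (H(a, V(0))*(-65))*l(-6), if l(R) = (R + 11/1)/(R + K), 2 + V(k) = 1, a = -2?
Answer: -50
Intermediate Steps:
V(k) = -1 (V(k) = -2 + 1 = -1)
H(m, p) = 2*p (H(m, p) = (m + 2*p) - m = 2*p)
l(R) = (11 + R)/(-7 + R) (l(R) = (R + 11/1)/(R - 7) = (R + 11*1)/(-7 + R) = (R + 11)/(-7 + R) = (11 + R)/(-7 + R))
(H(a, V(0))*(-65))*l(-6) = ((2*(-1))*(-65))*((11 - 6)/(-7 - 6)) = (-2*(-65))*(5/(-13)) = 130*(-1/13*5) = 130*(-5/13) = -50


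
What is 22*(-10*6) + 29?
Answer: -1291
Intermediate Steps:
22*(-10*6) + 29 = 22*(-60) + 29 = -1320 + 29 = -1291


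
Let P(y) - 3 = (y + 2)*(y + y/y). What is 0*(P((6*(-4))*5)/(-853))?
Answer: 0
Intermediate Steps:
P(y) = 3 + (1 + y)*(2 + y) (P(y) = 3 + (y + 2)*(y + y/y) = 3 + (2 + y)*(y + 1) = 3 + (2 + y)*(1 + y) = 3 + (1 + y)*(2 + y))
0*(P((6*(-4))*5)/(-853)) = 0*((5 + ((6*(-4))*5)² + 3*((6*(-4))*5))/(-853)) = 0*((5 + (-24*5)² + 3*(-24*5))*(-1/853)) = 0*((5 + (-120)² + 3*(-120))*(-1/853)) = 0*((5 + 14400 - 360)*(-1/853)) = 0*(14045*(-1/853)) = 0*(-14045/853) = 0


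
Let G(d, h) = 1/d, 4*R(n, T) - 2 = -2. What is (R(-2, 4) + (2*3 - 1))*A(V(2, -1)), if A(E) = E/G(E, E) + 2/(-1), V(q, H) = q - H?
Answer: 35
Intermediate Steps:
R(n, T) = 0 (R(n, T) = ½ + (¼)*(-2) = ½ - ½ = 0)
A(E) = -2 + E² (A(E) = E/(1/E) + 2/(-1) = E*E + 2*(-1) = E² - 2 = -2 + E²)
(R(-2, 4) + (2*3 - 1))*A(V(2, -1)) = (0 + (2*3 - 1))*(-2 + (2 - 1*(-1))²) = (0 + (6 - 1))*(-2 + (2 + 1)²) = (0 + 5)*(-2 + 3²) = 5*(-2 + 9) = 5*7 = 35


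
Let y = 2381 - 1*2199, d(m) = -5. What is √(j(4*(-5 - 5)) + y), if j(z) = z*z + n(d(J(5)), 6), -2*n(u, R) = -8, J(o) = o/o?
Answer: √1786 ≈ 42.261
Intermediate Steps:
J(o) = 1
n(u, R) = 4 (n(u, R) = -½*(-8) = 4)
y = 182 (y = 2381 - 2199 = 182)
j(z) = 4 + z² (j(z) = z*z + 4 = z² + 4 = 4 + z²)
√(j(4*(-5 - 5)) + y) = √((4 + (4*(-5 - 5))²) + 182) = √((4 + (4*(-10))²) + 182) = √((4 + (-40)²) + 182) = √((4 + 1600) + 182) = √(1604 + 182) = √1786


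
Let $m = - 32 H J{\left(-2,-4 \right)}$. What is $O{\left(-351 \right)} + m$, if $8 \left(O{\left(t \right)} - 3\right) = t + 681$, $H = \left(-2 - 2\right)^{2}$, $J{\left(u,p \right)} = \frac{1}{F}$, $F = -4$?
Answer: $\frac{689}{4} \approx 172.25$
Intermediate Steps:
$J{\left(u,p \right)} = - \frac{1}{4}$ ($J{\left(u,p \right)} = \frac{1}{-4} = - \frac{1}{4}$)
$H = 16$ ($H = \left(-4\right)^{2} = 16$)
$O{\left(t \right)} = \frac{705}{8} + \frac{t}{8}$ ($O{\left(t \right)} = 3 + \frac{t + 681}{8} = 3 + \frac{681 + t}{8} = 3 + \left(\frac{681}{8} + \frac{t}{8}\right) = \frac{705}{8} + \frac{t}{8}$)
$m = 128$ ($m = \left(-32\right) 16 \left(- \frac{1}{4}\right) = \left(-512\right) \left(- \frac{1}{4}\right) = 128$)
$O{\left(-351 \right)} + m = \left(\frac{705}{8} + \frac{1}{8} \left(-351\right)\right) + 128 = \left(\frac{705}{8} - \frac{351}{8}\right) + 128 = \frac{177}{4} + 128 = \frac{689}{4}$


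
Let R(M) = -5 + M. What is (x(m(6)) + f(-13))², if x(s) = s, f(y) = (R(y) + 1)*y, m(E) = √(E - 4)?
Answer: 48843 + 442*√2 ≈ 49468.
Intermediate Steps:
m(E) = √(-4 + E)
f(y) = y*(-4 + y) (f(y) = ((-5 + y) + 1)*y = (-4 + y)*y = y*(-4 + y))
(x(m(6)) + f(-13))² = (√(-4 + 6) - 13*(-4 - 13))² = (√2 - 13*(-17))² = (√2 + 221)² = (221 + √2)²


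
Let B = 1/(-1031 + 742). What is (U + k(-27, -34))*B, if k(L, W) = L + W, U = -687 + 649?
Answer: 99/289 ≈ 0.34256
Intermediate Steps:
U = -38
B = -1/289 (B = 1/(-289) = -1/289 ≈ -0.0034602)
(U + k(-27, -34))*B = (-38 + (-27 - 34))*(-1/289) = (-38 - 61)*(-1/289) = -99*(-1/289) = 99/289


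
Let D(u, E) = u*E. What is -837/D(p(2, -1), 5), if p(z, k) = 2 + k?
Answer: -837/5 ≈ -167.40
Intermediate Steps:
D(u, E) = E*u
-837/D(p(2, -1), 5) = -837*1/(5*(2 - 1)) = -837/(5*1) = -837/5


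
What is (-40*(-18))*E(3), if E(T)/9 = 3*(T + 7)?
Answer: 194400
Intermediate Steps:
E(T) = 189 + 27*T (E(T) = 9*(3*(T + 7)) = 9*(3*(7 + T)) = 9*(21 + 3*T) = 189 + 27*T)
(-40*(-18))*E(3) = (-40*(-18))*(189 + 27*3) = 720*(189 + 81) = 720*270 = 194400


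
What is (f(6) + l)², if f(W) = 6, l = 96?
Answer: 10404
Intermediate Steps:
(f(6) + l)² = (6 + 96)² = 102² = 10404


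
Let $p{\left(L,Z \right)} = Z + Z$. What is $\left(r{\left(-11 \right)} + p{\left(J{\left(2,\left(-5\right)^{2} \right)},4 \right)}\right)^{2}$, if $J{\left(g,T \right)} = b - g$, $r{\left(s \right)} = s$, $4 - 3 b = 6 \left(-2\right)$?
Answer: $9$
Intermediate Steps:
$b = \frac{16}{3}$ ($b = \frac{4}{3} - \frac{6 \left(-2\right)}{3} = \frac{4}{3} - -4 = \frac{4}{3} + 4 = \frac{16}{3} \approx 5.3333$)
$J{\left(g,T \right)} = \frac{16}{3} - g$
$p{\left(L,Z \right)} = 2 Z$
$\left(r{\left(-11 \right)} + p{\left(J{\left(2,\left(-5\right)^{2} \right)},4 \right)}\right)^{2} = \left(-11 + 2 \cdot 4\right)^{2} = \left(-11 + 8\right)^{2} = \left(-3\right)^{2} = 9$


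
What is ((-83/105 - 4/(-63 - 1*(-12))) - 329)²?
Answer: 346374623296/3186225 ≈ 1.0871e+5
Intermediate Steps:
((-83/105 - 4/(-63 - 1*(-12))) - 329)² = ((-83*1/105 - 4/(-63 + 12)) - 329)² = ((-83/105 - 4/(-51)) - 329)² = ((-83/105 - 4*(-1/51)) - 329)² = ((-83/105 + 4/51) - 329)² = (-1271/1785 - 329)² = (-588536/1785)² = 346374623296/3186225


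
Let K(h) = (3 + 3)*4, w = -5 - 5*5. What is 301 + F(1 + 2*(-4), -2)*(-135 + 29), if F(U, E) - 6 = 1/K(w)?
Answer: -4073/12 ≈ -339.42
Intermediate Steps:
w = -30 (w = -5 - 25 = -30)
K(h) = 24 (K(h) = 6*4 = 24)
F(U, E) = 145/24 (F(U, E) = 6 + 1/24 = 145/24)
301 + F(1 + 2*(-4), -2)*(-135 + 29) = 301 + 145*(-135 + 29)/24 = 301 + (145/24)*(-106) = 301 - 7685/12 = -4073/12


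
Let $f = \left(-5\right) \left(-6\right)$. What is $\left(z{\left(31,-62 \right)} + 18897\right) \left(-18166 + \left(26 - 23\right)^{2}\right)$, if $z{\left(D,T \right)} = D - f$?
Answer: $-343130986$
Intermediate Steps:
$f = 30$
$z{\left(D,T \right)} = -30 + D$ ($z{\left(D,T \right)} = D - 30 = -30 + D$)
$\left(z{\left(31,-62 \right)} + 18897\right) \left(-18166 + \left(26 - 23\right)^{2}\right) = \left(\left(-30 + 31\right) + 18897\right) \left(-18166 + \left(26 - 23\right)^{2}\right) = \left(1 + 18897\right) \left(-18166 + 3^{2}\right) = 18898 \left(-18166 + 9\right) = 18898 \left(-18157\right) = -343130986$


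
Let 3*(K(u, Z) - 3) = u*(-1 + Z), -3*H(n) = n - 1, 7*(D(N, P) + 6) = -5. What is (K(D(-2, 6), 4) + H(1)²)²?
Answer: 676/49 ≈ 13.796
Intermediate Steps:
D(N, P) = -47/7 (D(N, P) = -6 + (⅐)*(-5) = -6 - 5/7 = -47/7)
H(n) = ⅓ - n/3 (H(n) = -(n - 1)/3 = -(-1 + n)/3 = ⅓ - n/3)
K(u, Z) = 3 + u*(-1 + Z)/3 (K(u, Z) = 3 + (u*(-1 + Z))/3 = 3 + u*(-1 + Z)/3)
(K(D(-2, 6), 4) + H(1)²)² = ((3 - ⅓*(-47/7) + (⅓)*4*(-47/7)) + (⅓ - ⅓*1)²)² = ((3 + 47/21 - 188/21) + (⅓ - ⅓)²)² = (-26/7 + 0²)² = (-26/7 + 0)² = (-26/7)² = 676/49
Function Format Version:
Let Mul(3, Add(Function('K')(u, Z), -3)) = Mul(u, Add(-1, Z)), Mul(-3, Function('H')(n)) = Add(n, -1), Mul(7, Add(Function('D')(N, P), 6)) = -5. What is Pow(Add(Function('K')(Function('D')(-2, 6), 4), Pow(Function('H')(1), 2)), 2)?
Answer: Rational(676, 49) ≈ 13.796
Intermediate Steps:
Function('D')(N, P) = Rational(-47, 7) (Function('D')(N, P) = Add(-6, Mul(Rational(1, 7), -5)) = Add(-6, Rational(-5, 7)) = Rational(-47, 7))
Function('H')(n) = Add(Rational(1, 3), Mul(Rational(-1, 3), n)) (Function('H')(n) = Mul(Rational(-1, 3), Add(n, -1)) = Mul(Rational(-1, 3), Add(-1, n)) = Add(Rational(1, 3), Mul(Rational(-1, 3), n)))
Function('K')(u, Z) = Add(3, Mul(Rational(1, 3), u, Add(-1, Z))) (Function('K')(u, Z) = Add(3, Mul(Rational(1, 3), Mul(u, Add(-1, Z)))) = Add(3, Mul(Rational(1, 3), u, Add(-1, Z))))
Pow(Add(Function('K')(Function('D')(-2, 6), 4), Pow(Function('H')(1), 2)), 2) = Pow(Add(Add(3, Mul(Rational(-1, 3), Rational(-47, 7)), Mul(Rational(1, 3), 4, Rational(-47, 7))), Pow(Add(Rational(1, 3), Mul(Rational(-1, 3), 1)), 2)), 2) = Pow(Add(Add(3, Rational(47, 21), Rational(-188, 21)), Pow(Add(Rational(1, 3), Rational(-1, 3)), 2)), 2) = Pow(Add(Rational(-26, 7), Pow(0, 2)), 2) = Pow(Add(Rational(-26, 7), 0), 2) = Pow(Rational(-26, 7), 2) = Rational(676, 49)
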